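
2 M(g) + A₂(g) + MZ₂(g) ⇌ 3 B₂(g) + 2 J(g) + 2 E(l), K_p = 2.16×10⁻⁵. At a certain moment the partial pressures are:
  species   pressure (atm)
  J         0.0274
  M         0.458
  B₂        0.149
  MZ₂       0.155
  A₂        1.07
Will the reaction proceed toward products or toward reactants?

(E is a pure liquid — omitted from Q_p.)
Q_p = P(B₂)³·P(J)² / (P(M)²·P(A₂)·P(MZ₂)) = (0.149)³·(0.0274)² / ((0.458)²·(1.07)·(0.155)) = 7.14×10⁻⁵
Q_p = 7.14×10⁻⁵ > K_p = 2.16×10⁻⁵, so the reverse reaction proceeds.

toward reactants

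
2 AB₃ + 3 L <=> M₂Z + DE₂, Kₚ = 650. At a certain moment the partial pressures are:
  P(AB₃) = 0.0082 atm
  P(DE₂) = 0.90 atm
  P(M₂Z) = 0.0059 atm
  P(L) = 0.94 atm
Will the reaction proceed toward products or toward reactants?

Qₚ = P(M₂Z)·P(DE₂) / (P(AB₃)²·P(L)³) = (0.0059)·(0.90) / ((0.0082)²·(0.94)³) = 95
Qₚ = 95 < Kₚ = 650, so the forward reaction proceeds.

toward products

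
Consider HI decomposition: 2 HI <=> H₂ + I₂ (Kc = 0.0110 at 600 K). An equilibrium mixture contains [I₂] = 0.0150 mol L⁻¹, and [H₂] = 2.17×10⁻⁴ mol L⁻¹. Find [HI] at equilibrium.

[HI] = 0.0172 mol L⁻¹

At equilibrium, Kc = [H₂]·[I₂] / [HI]² = 0.0110.
(2.17×10⁻⁴)·(0.0150) / ([HI])² = 0.0110
[HI]² = 2.96×10⁻⁴ ⇒ [HI] = 0.0172 mol L⁻¹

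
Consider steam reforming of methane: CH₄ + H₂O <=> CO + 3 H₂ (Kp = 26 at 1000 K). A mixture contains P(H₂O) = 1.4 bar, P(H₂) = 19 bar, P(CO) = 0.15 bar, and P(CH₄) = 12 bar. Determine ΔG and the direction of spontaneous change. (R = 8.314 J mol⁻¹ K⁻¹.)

ΔG = 7.12 kJ/mol; the forward reaction is non-spontaneous

Qp = P(CO)·P(H₂)³ / (P(CH₄)·P(H₂O)) = (0.15)·(19)³ / ((12)·(1.4)) = 61.2
ΔG = RT ln(Qp/Kp) = (8.314 J mol⁻¹ K⁻¹)(1000 K) × ln(61.2/26)
   = (8.314 kJ/mol)(0.8561) = 7.12 kJ/mol
ΔG > 0, so the forward reaction is non-spontaneous (proceeds in reverse).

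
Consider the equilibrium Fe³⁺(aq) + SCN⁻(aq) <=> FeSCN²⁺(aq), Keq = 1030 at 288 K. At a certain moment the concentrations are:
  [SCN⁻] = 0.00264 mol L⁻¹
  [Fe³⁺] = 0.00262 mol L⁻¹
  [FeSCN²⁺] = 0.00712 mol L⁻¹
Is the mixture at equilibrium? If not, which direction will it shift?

Q = [FeSCN²⁺] / ([Fe³⁺]·[SCN⁻]) = (0.00712) / ((0.00262)·(0.00264)) = 1030
Q = 1030 = Keq; the system is at equilibrium.

yes, at equilibrium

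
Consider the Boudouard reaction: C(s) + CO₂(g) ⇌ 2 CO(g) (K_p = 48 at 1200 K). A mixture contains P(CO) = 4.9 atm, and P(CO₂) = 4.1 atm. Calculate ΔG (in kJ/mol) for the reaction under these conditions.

(C is a pure solid — omitted from Q_p.)
Q_p = P(CO)² / P(CO₂) = (4.9)² / (4.1) = 5.86
ΔG = RT ln(Q_p/K_p) = (8.314 J mol⁻¹ K⁻¹)(1200 K) × ln(5.86/48)
   = (9.977 kJ/mol)(-2.103) = -21.0 kJ/mol
ΔG < 0, so the forward reaction is spontaneous (proceeds forward).

ΔG = -21.0 kJ/mol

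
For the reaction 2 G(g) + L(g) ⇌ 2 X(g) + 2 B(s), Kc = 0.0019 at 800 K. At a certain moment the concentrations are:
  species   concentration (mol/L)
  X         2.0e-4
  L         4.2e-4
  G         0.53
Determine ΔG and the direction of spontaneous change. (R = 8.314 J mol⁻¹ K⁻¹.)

(B is a pure solid — omitted from Qc.)
Qc = [X]² / ([G]²·[L]) = (2.0e-4)² / ((0.53)²·(4.2e-4)) = 3.39e-4
ΔG = RT ln(Qc/Kc) = (8.314 J mol⁻¹ K⁻¹)(800 K) × ln(3.39e-4/0.0019)
   = (6.651 kJ/mol)(-1.724) = -11.5 kJ/mol
ΔG < 0, so the forward reaction is spontaneous (proceeds forward).

ΔG = -11.5 kJ/mol; the forward reaction is spontaneous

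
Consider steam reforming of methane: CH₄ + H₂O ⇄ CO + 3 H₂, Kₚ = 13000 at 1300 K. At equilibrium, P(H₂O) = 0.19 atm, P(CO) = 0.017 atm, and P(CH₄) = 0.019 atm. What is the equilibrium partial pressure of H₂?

P(H₂) = 14 atm

At equilibrium, Kₚ = P(CO)·P(H₂)³ / (P(CH₄)·P(H₂O)) = 13000.
(0.017)·(P(H₂))³ / ((0.019)·(0.19)) = 13000
P(H₂)³ = 2760 ⇒ P(H₂) = 14 atm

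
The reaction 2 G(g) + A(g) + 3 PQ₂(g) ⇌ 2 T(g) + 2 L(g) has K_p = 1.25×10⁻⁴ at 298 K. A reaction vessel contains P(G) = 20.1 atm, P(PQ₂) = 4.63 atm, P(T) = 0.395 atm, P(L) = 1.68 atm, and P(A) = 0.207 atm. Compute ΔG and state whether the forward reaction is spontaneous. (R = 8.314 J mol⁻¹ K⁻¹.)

ΔG = -2.12 kJ/mol; the forward reaction is spontaneous

Q_p = P(T)²·P(L)² / (P(G)²·P(A)·P(PQ₂)³) = (0.395)²·(1.68)² / ((20.1)²·(0.207)·(4.63)³) = 5.31×10⁻⁵
ΔG = RT ln(Q_p/K_p) = (8.314 J mol⁻¹ K⁻¹)(298 K) × ln(5.31×10⁻⁵/1.25×10⁻⁴)
   = (2.478 kJ/mol)(-0.8561) = -2.12 kJ/mol
ΔG < 0, so the forward reaction is spontaneous (proceeds forward).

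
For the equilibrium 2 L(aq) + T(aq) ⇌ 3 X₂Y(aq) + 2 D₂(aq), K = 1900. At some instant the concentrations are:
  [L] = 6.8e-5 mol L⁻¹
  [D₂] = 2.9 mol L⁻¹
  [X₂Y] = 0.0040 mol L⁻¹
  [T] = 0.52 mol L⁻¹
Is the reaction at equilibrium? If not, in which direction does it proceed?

Q = [X₂Y]³·[D₂]² / ([L]²·[T]) = (0.0040)³·(2.9)² / ((6.8e-5)²·(0.52)) = 220
Q = 220 < K = 1900, so the forward reaction proceeds.

forward (toward products)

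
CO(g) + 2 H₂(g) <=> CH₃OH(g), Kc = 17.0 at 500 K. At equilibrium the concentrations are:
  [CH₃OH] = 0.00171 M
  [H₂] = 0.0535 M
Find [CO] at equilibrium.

At equilibrium, Kc = [CH₃OH] / ([CO]·[H₂]²) = 17.0.
(0.00171) / (([CO])·(0.0535)²) = 17.0
[CO] = 0.0351 M

[CO] = 0.0351 M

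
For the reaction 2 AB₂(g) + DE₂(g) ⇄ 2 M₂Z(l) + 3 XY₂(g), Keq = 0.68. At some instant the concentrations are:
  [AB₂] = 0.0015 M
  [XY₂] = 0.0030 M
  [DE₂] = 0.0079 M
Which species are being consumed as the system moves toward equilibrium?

(M₂Z is a pure liquid — omitted from Q.)
Q = [XY₂]³ / ([AB₂]²·[DE₂]) = (0.0030)³ / ((0.0015)²·(0.0079)) = 1.5
Q = 1.5 > Keq = 0.68: net reverse reaction.

M₂Z, XY₂ (products)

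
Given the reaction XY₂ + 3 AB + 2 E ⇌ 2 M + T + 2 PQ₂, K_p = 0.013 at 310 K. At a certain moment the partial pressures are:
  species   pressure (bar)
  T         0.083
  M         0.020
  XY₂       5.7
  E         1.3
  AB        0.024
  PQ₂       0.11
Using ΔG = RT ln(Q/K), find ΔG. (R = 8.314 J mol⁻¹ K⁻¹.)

Q_p = P(M)²·P(T)·P(PQ₂)² / (P(XY₂)·P(AB)³·P(E)²) = (0.020)²·(0.083)·(0.11)² / ((5.7)·(0.024)³·(1.3)²) = 0.00302
ΔG = RT ln(Q_p/K_p) = (8.314 J mol⁻¹ K⁻¹)(310 K) × ln(0.00302/0.013)
   = (2.577 kJ/mol)(-1.460) = -3.76 kJ/mol
ΔG < 0, so the forward reaction is spontaneous (proceeds forward).

ΔG = -3.76 kJ/mol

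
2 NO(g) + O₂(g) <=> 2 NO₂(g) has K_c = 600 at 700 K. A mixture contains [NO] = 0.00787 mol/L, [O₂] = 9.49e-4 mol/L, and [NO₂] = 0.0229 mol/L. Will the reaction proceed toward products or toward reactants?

to the left

Q_c = [NO₂]² / ([NO]²·[O₂]) = (0.0229)² / ((0.00787)²·(9.49e-4)) = 8920
Q_c = 8920 > K_c = 600, so the reverse reaction proceeds.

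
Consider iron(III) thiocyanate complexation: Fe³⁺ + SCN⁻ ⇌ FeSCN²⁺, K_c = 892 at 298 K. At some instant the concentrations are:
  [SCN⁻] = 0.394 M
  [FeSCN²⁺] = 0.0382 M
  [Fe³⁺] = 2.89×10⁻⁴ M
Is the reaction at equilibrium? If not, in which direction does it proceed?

in the forward direction

Q_c = [FeSCN²⁺] / ([Fe³⁺]·[SCN⁻]) = (0.0382) / ((2.89×10⁻⁴)·(0.394)) = 335
Q_c = 335 < K_c = 892, so the forward reaction proceeds.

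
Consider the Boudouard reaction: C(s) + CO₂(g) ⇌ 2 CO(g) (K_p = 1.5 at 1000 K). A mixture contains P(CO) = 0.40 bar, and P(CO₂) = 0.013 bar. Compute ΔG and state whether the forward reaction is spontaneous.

ΔG = 17.5 kJ/mol; the forward reaction is non-spontaneous

(C is a pure solid — omitted from Q_p.)
Q_p = P(CO)² / P(CO₂) = (0.40)² / (0.013) = 12.3
ΔG = RT ln(Q_p/K_p) = (8.314 J mol⁻¹ K⁻¹)(1000 K) × ln(12.3/1.5)
   = (8.314 kJ/mol)(2.104) = 17.5 kJ/mol
ΔG > 0, so the forward reaction is non-spontaneous (proceeds in reverse).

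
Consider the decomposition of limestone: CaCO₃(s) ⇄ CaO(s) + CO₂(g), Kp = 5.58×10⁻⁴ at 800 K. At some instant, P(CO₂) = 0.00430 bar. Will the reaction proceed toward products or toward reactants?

(CaCO₃, CaO are pure solids — omitted from Qp.)
Qp = P(CO₂) = 0.00430
Qp = 0.00430 > Kp = 5.58×10⁻⁴, so the reverse reaction proceeds.

toward reactants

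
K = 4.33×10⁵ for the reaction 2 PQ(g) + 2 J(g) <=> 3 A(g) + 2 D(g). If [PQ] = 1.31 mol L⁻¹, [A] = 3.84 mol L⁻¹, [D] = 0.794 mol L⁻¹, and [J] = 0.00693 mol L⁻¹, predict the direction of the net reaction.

at equilibrium

Q = [A]³·[D]² / ([PQ]²·[J]²) = (3.84)³·(0.794)² / ((1.31)²·(0.00693)²) = 4.33×10⁵
Q = 4.33×10⁵ = K, so the system is already at equilibrium.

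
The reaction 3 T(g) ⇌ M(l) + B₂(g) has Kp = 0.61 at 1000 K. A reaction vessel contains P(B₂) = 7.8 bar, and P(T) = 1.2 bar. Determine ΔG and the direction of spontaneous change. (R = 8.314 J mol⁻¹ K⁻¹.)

(M is a pure liquid — omitted from Qp.)
Qp = P(B₂) / P(T)³ = (7.8) / (1.2)³ = 4.51
ΔG = RT ln(Qp/Kp) = (8.314 J mol⁻¹ K⁻¹)(1000 K) × ln(4.51/0.61)
   = (8.314 kJ/mol)(2.001) = 16.6 kJ/mol
ΔG > 0, so the forward reaction is non-spontaneous (proceeds in reverse).

ΔG = 16.6 kJ/mol; the forward reaction is non-spontaneous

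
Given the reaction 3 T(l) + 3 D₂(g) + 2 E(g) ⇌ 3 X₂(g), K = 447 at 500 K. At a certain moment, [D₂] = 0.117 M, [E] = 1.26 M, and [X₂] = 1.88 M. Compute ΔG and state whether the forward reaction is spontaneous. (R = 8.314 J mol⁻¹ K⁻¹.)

(T is a pure liquid — omitted from Q.)
Q = [X₂]³ / ([D₂]³·[E]²) = (1.88)³ / ((0.117)³·(1.26)²) = 2610
ΔG = RT ln(Q/K) = (8.314 J mol⁻¹ K⁻¹)(500 K) × ln(2610/447)
   = (4.157 kJ/mol)(1.765) = 7.34 kJ/mol
ΔG > 0, so the forward reaction is non-spontaneous (proceeds in reverse).

ΔG = 7.34 kJ/mol; the forward reaction is non-spontaneous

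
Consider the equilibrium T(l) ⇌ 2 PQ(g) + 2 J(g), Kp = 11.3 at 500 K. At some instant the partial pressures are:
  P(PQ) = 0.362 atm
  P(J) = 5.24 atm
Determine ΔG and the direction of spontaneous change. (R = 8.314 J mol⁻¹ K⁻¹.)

(T is a pure liquid — omitted from Qp.)
Qp = P(PQ)²·P(J)² = (0.362)²·(5.24)² = 3.60
ΔG = RT ln(Qp/Kp) = (8.314 J mol⁻¹ K⁻¹)(500 K) × ln(3.60/11.3)
   = (4.157 kJ/mol)(-1.144) = -4.76 kJ/mol
ΔG < 0, so the forward reaction is spontaneous (proceeds forward).

ΔG = -4.76 kJ/mol; the forward reaction is spontaneous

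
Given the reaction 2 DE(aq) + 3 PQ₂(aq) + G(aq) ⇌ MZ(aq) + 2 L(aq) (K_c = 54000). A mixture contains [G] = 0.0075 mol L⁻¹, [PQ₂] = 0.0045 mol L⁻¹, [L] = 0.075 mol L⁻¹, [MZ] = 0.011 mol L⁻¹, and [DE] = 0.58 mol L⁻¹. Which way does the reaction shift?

to the left

Q_c = [MZ]·[L]² / ([DE]²·[PQ₂]³·[G]) = (0.011)·(0.075)² / ((0.58)²·(0.0045)³·(0.0075)) = 2.7×10⁵
Q_c = 2.7×10⁵ > K_c = 54000, so the reverse reaction proceeds.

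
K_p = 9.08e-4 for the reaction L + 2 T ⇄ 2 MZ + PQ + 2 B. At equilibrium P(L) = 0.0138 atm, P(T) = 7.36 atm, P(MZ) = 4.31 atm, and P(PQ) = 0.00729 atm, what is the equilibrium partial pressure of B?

At equilibrium, K_p = P(MZ)²·P(PQ)·P(B)² / (P(L)·P(T)²) = 9.08e-4.
(4.31)²·(0.00729)·(P(B))² / ((0.0138)·(7.36)²) = 9.08e-4
P(B)² = 0.00501 ⇒ P(B) = 0.0708 atm

P(B) = 0.0708 atm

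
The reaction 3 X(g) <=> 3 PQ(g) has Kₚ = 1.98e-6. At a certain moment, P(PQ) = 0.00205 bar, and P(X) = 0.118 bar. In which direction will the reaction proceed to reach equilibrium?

Qₚ = P(PQ)³ / P(X)³ = (0.00205)³ / (0.118)³ = 5.24e-6
Qₚ = 5.24e-6 > Kₚ = 1.98e-6, so the reverse reaction proceeds.

toward reactants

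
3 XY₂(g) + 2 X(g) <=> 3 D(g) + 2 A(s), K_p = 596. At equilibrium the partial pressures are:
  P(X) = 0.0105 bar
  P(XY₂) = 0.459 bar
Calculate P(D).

P(D) = 0.185 bar

(A is a pure solid — omitted from K_p.)
At equilibrium, K_p = P(D)³ / (P(XY₂)³·P(X)²) = 596.
(P(D))³ / ((0.459)³·(0.0105)²) = 596
P(D)³ = 0.00635 ⇒ P(D) = 0.185 bar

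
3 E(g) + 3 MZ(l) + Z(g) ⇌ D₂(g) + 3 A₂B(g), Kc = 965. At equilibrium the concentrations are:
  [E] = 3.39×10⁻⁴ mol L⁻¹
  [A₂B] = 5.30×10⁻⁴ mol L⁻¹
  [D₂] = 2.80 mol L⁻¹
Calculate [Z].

(MZ is a pure liquid — omitted from Kc.)
At equilibrium, Kc = [D₂]·[A₂B]³ / ([E]³·[Z]) = 965.
(2.80)·(5.30×10⁻⁴)³ / ((3.39×10⁻⁴)³·([Z])) = 965
[Z] = 0.0111 mol L⁻¹

[Z] = 0.0111 mol L⁻¹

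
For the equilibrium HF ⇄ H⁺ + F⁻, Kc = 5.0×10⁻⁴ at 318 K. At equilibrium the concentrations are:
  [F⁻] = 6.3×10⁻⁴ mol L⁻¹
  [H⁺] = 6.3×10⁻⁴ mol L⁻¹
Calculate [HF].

At equilibrium, Kc = [H⁺]·[F⁻] / [HF] = 5.0×10⁻⁴.
(6.3×10⁻⁴)·(6.3×10⁻⁴) / ([HF]) = 5.0×10⁻⁴
[HF] = 7.94×10⁻⁴ = 7.9×10⁻⁴ mol L⁻¹

[HF] = 7.9×10⁻⁴ mol L⁻¹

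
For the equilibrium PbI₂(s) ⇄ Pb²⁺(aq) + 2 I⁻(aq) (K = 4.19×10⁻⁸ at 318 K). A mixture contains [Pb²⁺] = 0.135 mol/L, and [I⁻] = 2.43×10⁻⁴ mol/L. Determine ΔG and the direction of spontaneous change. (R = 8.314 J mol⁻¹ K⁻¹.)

(PbI₂ is a pure solid — omitted from Q.)
Q = [Pb²⁺]·[I⁻]² = (0.135)·(2.43×10⁻⁴)² = 7.97×10⁻⁹
ΔG = RT ln(Q/K) = (8.314 J mol⁻¹ K⁻¹)(318 K) × ln(7.97×10⁻⁹/4.19×10⁻⁸)
   = (2.644 kJ/mol)(-1.660) = -4.39 kJ/mol
ΔG < 0, so the forward reaction is spontaneous (proceeds forward).

ΔG = -4.39 kJ/mol; the forward reaction is spontaneous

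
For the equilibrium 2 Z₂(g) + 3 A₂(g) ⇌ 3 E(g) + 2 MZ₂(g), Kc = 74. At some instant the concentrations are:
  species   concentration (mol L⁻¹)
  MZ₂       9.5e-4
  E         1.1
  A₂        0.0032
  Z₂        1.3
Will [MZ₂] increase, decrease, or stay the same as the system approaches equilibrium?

increase

Qc = [E]³·[MZ₂]² / ([Z₂]²·[A₂]³) = (1.1)³·(9.5e-4)² / ((1.3)²·(0.0032)³) = 22
Qc = 22 < Kc = 74: net forward reaction.
MZ₂ is a product, so it increases.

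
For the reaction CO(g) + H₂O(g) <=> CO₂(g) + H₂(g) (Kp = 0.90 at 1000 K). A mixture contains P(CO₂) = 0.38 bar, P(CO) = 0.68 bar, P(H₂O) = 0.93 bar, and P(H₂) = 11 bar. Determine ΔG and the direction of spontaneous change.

Qp = P(CO₂)·P(H₂) / (P(CO)·P(H₂O)) = (0.38)·(11) / ((0.68)·(0.93)) = 6.61
ΔG = RT ln(Qp/Kp) = (8.314 J mol⁻¹ K⁻¹)(1000 K) × ln(6.61/0.90)
   = (8.314 kJ/mol)(1.994) = 16.6 kJ/mol
ΔG > 0, so the forward reaction is non-spontaneous (proceeds in reverse).

ΔG = 16.6 kJ/mol; the forward reaction is non-spontaneous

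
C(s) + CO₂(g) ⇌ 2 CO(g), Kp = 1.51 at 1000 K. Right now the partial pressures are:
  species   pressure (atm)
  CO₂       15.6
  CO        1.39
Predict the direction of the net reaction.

to the right

(C is a pure solid — omitted from Qp.)
Qp = P(CO)² / P(CO₂) = (1.39)² / (15.6) = 0.124
Qp = 0.124 < Kp = 1.51, so the forward reaction proceeds.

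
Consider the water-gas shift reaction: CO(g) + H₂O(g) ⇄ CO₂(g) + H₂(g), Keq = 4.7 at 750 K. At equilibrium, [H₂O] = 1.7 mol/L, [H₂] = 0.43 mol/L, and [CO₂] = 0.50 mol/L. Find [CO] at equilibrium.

[CO] = 0.027 mol/L

At equilibrium, Keq = [CO₂]·[H₂] / ([CO]·[H₂O]) = 4.7.
(0.50)·(0.43) / (([CO])·(1.7)) = 4.7
[CO] = 0.0269 = 0.027 mol/L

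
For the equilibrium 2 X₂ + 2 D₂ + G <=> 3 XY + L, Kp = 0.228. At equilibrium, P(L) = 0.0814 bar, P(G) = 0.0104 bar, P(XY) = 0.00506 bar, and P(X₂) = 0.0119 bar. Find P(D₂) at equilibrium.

P(D₂) = 0.177 bar

At equilibrium, Kp = P(XY)³·P(L) / (P(X₂)²·P(D₂)²·P(G)) = 0.228.
(0.00506)³·(0.0814) / ((0.0119)²·(P(D₂))²·(0.0104)) = 0.228
P(D₂)² = 0.0314 ⇒ P(D₂) = 0.177 bar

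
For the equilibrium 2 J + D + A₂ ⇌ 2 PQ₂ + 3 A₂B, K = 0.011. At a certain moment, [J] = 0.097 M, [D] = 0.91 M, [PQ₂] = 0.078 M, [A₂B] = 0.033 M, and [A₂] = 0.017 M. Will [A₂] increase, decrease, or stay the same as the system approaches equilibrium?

Q = [PQ₂]²·[A₂B]³ / ([J]²·[D]·[A₂]) = (0.078)²·(0.033)³ / ((0.097)²·(0.91)·(0.017)) = 0.0015
Q = 0.0015 < K = 0.011: net forward reaction.
A₂ is a reactant, so it decreases.

decrease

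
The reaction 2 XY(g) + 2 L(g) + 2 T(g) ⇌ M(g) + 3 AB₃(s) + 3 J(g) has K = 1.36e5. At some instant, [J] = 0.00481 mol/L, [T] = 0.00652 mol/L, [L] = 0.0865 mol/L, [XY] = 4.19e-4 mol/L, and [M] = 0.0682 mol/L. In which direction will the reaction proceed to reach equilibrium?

(AB₃ is a pure solid — omitted from Q.)
Q = [M]·[J]³ / ([XY]²·[L]²·[T]²) = (0.0682)·(0.00481)³ / ((4.19e-4)²·(0.0865)²·(0.00652)²) = 1.36e5
Q = 1.36e5 = K, so the system is already at equilibrium.

neither direction; the system is at equilibrium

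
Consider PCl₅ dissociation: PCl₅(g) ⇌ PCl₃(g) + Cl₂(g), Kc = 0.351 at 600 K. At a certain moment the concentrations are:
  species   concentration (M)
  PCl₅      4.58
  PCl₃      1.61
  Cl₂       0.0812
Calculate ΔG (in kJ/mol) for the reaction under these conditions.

Qc = [PCl₃]·[Cl₂] / [PCl₅] = (1.61)·(0.0812) / (4.58) = 0.0285
ΔG = RT ln(Qc/Kc) = (8.314 J mol⁻¹ K⁻¹)(600 K) × ln(0.0285/0.351)
   = (4.988 kJ/mol)(-2.511) = -12.5 kJ/mol
ΔG < 0, so the forward reaction is spontaneous (proceeds forward).

ΔG = -12.5 kJ/mol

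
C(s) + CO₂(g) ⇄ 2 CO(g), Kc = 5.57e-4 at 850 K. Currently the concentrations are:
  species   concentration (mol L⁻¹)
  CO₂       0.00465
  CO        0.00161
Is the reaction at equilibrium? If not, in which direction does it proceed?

at equilibrium

(C is a pure solid — omitted from Qc.)
Qc = [CO]² / [CO₂] = (0.00161)² / (0.00465) = 5.57e-4
Qc = 5.57e-4 = Kc, so the system is already at equilibrium.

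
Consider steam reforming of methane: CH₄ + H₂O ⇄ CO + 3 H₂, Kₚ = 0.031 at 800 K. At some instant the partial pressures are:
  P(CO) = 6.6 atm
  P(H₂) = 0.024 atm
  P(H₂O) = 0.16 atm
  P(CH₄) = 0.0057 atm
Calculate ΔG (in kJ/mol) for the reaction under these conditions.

ΔG = 7.79 kJ/mol

Qₚ = P(CO)·P(H₂)³ / (P(CH₄)·P(H₂O)) = (6.6)·(0.024)³ / ((0.0057)·(0.16)) = 0.100
ΔG = RT ln(Qₚ/Kₚ) = (8.314 J mol⁻¹ K⁻¹)(800 K) × ln(0.100/0.031)
   = (6.651 kJ/mol)(1.171) = 7.79 kJ/mol
ΔG > 0, so the forward reaction is non-spontaneous (proceeds in reverse).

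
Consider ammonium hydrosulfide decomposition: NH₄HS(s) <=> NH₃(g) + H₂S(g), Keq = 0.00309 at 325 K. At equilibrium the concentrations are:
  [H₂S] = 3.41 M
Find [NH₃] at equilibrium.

(NH₄HS is a pure solid — omitted from Keq.)
At equilibrium, Keq = [NH₃]·[H₂S] = 0.00309.
([NH₃])·(3.41) = 0.00309
[NH₃] = 9.06×10⁻⁴ M

[NH₃] = 9.06×10⁻⁴ M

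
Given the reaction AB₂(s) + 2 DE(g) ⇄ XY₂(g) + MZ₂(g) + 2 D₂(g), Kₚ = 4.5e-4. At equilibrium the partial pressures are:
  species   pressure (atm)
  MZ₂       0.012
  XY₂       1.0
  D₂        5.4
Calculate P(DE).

(AB₂ is a pure solid — omitted from Kₚ.)
At equilibrium, Kₚ = P(XY₂)·P(MZ₂)·P(D₂)² / P(DE)² = 4.5e-4.
(1.0)·(0.012)·(5.4)² / (P(DE))² = 4.5e-4
P(DE)² = 778 ⇒ P(DE) = 28 atm

P(DE) = 28 atm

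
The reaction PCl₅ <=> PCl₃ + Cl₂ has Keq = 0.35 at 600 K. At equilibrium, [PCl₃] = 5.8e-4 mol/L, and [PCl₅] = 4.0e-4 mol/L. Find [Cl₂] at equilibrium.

At equilibrium, Keq = [PCl₃]·[Cl₂] / [PCl₅] = 0.35.
(5.8e-4)·([Cl₂]) / (4.0e-4) = 0.35
[Cl₂] = 0.241 = 0.24 mol/L

[Cl₂] = 0.24 mol/L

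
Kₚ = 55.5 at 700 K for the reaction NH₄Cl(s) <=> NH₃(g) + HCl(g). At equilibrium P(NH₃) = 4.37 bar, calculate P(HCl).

(NH₄Cl is a pure solid — omitted from Kₚ.)
At equilibrium, Kₚ = P(NH₃)·P(HCl) = 55.5.
(4.37)·(P(HCl)) = 55.5
P(HCl) = 12.7 bar

P(HCl) = 12.7 bar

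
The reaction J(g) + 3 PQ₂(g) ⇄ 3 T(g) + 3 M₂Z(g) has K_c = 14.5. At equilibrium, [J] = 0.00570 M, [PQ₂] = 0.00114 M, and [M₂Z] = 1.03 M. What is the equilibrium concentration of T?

[T] = 4.82×10⁻⁴ M

At equilibrium, K_c = [T]³·[M₂Z]³ / ([J]·[PQ₂]³) = 14.5.
([T])³·(1.03)³ / ((0.00570)·(0.00114)³) = 14.5
[T]³ = 1.12×10⁻¹⁰ ⇒ [T] = 4.82×10⁻⁴ M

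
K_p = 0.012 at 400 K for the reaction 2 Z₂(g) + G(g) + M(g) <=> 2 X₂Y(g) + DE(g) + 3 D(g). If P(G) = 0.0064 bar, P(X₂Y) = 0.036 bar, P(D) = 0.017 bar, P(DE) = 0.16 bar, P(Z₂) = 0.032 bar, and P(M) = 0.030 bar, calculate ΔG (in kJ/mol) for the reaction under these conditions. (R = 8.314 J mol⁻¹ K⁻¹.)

Q_p = P(X₂Y)²·P(DE)·P(D)³ / (P(Z₂)²·P(G)·P(M)) = (0.036)²·(0.16)·(0.017)³ / ((0.032)²·(0.0064)·(0.030)) = 0.00518
ΔG = RT ln(Q_p/K_p) = (8.314 J mol⁻¹ K⁻¹)(400 K) × ln(0.00518/0.012)
   = (3.326 kJ/mol)(-0.8401) = -2.79 kJ/mol
ΔG < 0, so the forward reaction is spontaneous (proceeds forward).

ΔG = -2.79 kJ/mol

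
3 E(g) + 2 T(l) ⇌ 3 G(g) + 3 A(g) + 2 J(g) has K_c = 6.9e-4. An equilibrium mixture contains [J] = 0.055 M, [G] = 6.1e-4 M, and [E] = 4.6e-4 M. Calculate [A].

(T is a pure liquid — omitted from K_c.)
At equilibrium, K_c = [G]³·[A]³·[J]² / [E]³ = 6.9e-4.
(6.1e-4)³·([A])³·(0.055)² / (4.6e-4)³ = 6.9e-4
[A]³ = 0.0978 ⇒ [A] = 0.46 M

[A] = 0.46 M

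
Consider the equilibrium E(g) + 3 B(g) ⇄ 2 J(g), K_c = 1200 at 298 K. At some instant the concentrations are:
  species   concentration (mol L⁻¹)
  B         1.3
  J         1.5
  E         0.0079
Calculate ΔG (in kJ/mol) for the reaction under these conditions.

Q_c = [J]² / ([E]·[B]³) = (1.5)² / ((0.0079)·(1.3)³) = 130
ΔG = RT ln(Q_c/K_c) = (8.314 J mol⁻¹ K⁻¹)(298 K) × ln(130/1200)
   = (2.478 kJ/mol)(-2.223) = -5.51 kJ/mol
ΔG < 0, so the forward reaction is spontaneous (proceeds forward).

ΔG = -5.51 kJ/mol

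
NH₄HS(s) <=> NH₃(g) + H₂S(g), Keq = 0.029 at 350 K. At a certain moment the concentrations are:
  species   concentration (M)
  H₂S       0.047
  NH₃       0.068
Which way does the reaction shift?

toward products

(NH₄HS is a pure solid — omitted from Q.)
Q = [NH₃]·[H₂S] = (0.068)·(0.047) = 0.0032
Q = 0.0032 < Keq = 0.029, so the forward reaction proceeds.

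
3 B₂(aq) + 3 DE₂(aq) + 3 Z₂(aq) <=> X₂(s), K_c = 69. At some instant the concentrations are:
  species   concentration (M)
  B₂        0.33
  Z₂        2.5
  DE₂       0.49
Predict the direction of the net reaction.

(X₂ is a pure solid — omitted from Q_c.)
Q_c = 1 / ([B₂]³·[DE₂]³·[Z₂]³) = 1 / ((0.33)³·(0.49)³·(2.5)³) = 15
Q_c = 15 < K_c = 69, so the forward reaction proceeds.

in the forward direction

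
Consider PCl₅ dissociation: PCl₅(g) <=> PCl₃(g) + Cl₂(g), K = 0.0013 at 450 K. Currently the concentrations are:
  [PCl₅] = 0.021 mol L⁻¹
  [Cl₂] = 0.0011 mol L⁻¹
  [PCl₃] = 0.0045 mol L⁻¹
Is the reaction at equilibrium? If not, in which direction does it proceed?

Q = [PCl₃]·[Cl₂] / [PCl₅] = (0.0045)·(0.0011) / (0.021) = 2.4×10⁻⁴
Q = 2.4×10⁻⁴ < K = 0.0013, so the forward reaction proceeds.

to the right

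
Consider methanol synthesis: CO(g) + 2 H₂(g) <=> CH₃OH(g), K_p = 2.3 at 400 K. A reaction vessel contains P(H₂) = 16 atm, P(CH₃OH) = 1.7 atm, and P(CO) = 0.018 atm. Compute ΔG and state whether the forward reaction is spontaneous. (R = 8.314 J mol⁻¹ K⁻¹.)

Q_p = P(CH₃OH) / (P(CO)·P(H₂)²) = (1.7) / ((0.018)·(16)²) = 0.369
ΔG = RT ln(Q_p/K_p) = (8.314 J mol⁻¹ K⁻¹)(400 K) × ln(0.369/2.3)
   = (3.326 kJ/mol)(-1.830) = -6.09 kJ/mol
ΔG < 0, so the forward reaction is spontaneous (proceeds forward).

ΔG = -6.09 kJ/mol; the forward reaction is spontaneous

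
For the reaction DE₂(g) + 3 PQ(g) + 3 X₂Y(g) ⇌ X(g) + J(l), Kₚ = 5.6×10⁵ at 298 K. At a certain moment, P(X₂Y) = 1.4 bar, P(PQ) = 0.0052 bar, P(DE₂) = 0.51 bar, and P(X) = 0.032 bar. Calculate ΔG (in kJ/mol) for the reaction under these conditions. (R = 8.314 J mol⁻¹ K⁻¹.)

(J is a pure liquid — omitted from Qₚ.)
Qₚ = P(X) / (P(DE₂)·P(PQ)³·P(X₂Y)³) = (0.032) / ((0.51)·(0.0052)³·(1.4)³) = 1.63×10⁵
ΔG = RT ln(Qₚ/Kₚ) = (8.314 J mol⁻¹ K⁻¹)(298 K) × ln(1.63×10⁵/5.6×10⁵)
   = (2.478 kJ/mol)(-1.234) = -3.06 kJ/mol
ΔG < 0, so the forward reaction is spontaneous (proceeds forward).

ΔG = -3.06 kJ/mol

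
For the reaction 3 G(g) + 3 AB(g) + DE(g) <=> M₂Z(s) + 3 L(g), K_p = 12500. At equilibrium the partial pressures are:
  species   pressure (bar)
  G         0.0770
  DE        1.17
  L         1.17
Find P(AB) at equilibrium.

(M₂Z is a pure solid — omitted from K_p.)
At equilibrium, K_p = P(L)³ / (P(G)³·P(AB)³·P(DE)) = 12500.
(1.17)³ / ((0.0770)³·(P(AB))³·(1.17)) = 12500
P(AB)³ = 0.240 ⇒ P(AB) = 0.621 bar

P(AB) = 0.621 bar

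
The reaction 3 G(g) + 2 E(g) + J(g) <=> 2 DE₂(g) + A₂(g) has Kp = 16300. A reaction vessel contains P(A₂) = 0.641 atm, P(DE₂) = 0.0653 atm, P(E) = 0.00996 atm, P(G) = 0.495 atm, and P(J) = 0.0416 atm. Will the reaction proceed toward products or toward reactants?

Qp = P(DE₂)²·P(A₂) / (P(G)³·P(E)²·P(J)) = (0.0653)²·(0.641) / ((0.495)³·(0.00996)²·(0.0416)) = 5460
Qp = 5460 < Kp = 16300, so the forward reaction proceeds.

to the right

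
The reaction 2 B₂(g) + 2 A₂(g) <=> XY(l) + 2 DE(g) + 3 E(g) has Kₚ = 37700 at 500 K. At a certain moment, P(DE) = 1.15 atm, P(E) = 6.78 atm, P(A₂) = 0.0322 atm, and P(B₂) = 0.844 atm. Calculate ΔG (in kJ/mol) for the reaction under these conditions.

ΔG = 11.2 kJ/mol

(XY is a pure liquid — omitted from Qₚ.)
Qₚ = P(DE)²·P(E)³ / (P(B₂)²·P(A₂)²) = (1.15)²·(6.78)³ / ((0.844)²·(0.0322)²) = 5.58e5
ΔG = RT ln(Qₚ/Kₚ) = (8.314 J mol⁻¹ K⁻¹)(500 K) × ln(5.58e5/37700)
   = (4.157 kJ/mol)(2.695) = 11.2 kJ/mol
ΔG > 0, so the forward reaction is non-spontaneous (proceeds in reverse).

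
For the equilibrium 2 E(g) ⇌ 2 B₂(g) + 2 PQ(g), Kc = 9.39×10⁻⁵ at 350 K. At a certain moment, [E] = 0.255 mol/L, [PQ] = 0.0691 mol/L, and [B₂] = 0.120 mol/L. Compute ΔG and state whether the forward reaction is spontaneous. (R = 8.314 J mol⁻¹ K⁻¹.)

ΔG = 7.05 kJ/mol; the forward reaction is non-spontaneous

Qc = [B₂]²·[PQ]² / [E]² = (0.120)²·(0.0691)² / (0.255)² = 0.00106
ΔG = RT ln(Qc/Kc) = (8.314 J mol⁻¹ K⁻¹)(350 K) × ln(0.00106/9.39×10⁻⁵)
   = (2.910 kJ/mol)(2.424) = 7.05 kJ/mol
ΔG > 0, so the forward reaction is non-spontaneous (proceeds in reverse).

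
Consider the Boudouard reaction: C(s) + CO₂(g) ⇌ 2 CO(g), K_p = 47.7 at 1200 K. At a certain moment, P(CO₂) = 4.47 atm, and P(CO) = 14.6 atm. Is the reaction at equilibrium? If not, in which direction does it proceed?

at equilibrium

(C is a pure solid — omitted from Q_p.)
Q_p = P(CO)² / P(CO₂) = (14.6)² / (4.47) = 47.7
Q_p = 47.7 = K_p, so the system is already at equilibrium.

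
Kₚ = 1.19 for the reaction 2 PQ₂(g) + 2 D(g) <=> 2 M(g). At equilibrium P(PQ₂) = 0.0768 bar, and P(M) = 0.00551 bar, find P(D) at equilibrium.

At equilibrium, Kₚ = P(M)² / (P(PQ₂)²·P(D)²) = 1.19.
(0.00551)² / ((0.0768)²·(P(D))²) = 1.19
P(D)² = 0.00433 ⇒ P(D) = 0.0658 bar

P(D) = 0.0658 bar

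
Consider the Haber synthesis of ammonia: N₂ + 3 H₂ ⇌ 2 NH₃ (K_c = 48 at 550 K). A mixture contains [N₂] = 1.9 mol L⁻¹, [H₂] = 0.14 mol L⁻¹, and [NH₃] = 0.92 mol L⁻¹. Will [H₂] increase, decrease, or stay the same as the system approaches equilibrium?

increase

Q_c = [NH₃]² / ([N₂]·[H₂]³) = (0.92)² / ((1.9)·(0.14)³) = 160
Q_c = 160 > K_c = 48: net reverse reaction.
H₂ is a reactant, so it increases.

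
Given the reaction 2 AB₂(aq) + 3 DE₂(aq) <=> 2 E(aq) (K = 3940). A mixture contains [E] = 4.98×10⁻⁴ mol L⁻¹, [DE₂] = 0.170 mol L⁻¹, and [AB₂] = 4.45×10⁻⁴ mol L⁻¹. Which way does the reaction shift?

in the forward direction

Q = [E]² / ([AB₂]²·[DE₂]³) = (4.98×10⁻⁴)² / ((4.45×10⁻⁴)²·(0.170)³) = 255
Q = 255 < K = 3940, so the forward reaction proceeds.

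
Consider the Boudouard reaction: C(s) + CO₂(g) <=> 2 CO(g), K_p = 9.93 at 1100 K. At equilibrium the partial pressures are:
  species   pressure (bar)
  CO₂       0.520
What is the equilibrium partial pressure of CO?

(C is a pure solid — omitted from K_p.)
At equilibrium, K_p = P(CO)² / P(CO₂) = 9.93.
(P(CO))² / (0.520) = 9.93
P(CO)² = 5.16 ⇒ P(CO) = 2.27 bar

P(CO) = 2.27 bar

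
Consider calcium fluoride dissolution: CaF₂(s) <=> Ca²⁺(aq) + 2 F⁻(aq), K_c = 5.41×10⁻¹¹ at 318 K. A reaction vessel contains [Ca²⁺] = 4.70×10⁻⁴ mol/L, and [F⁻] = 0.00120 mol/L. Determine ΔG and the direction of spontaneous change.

ΔG = 6.68 kJ/mol; the forward reaction is non-spontaneous

(CaF₂ is a pure solid — omitted from Q_c.)
Q_c = [Ca²⁺]·[F⁻]² = (4.70×10⁻⁴)·(0.00120)² = 6.77×10⁻¹⁰
ΔG = RT ln(Q_c/K_c) = (8.314 J mol⁻¹ K⁻¹)(318 K) × ln(6.77×10⁻¹⁰/5.41×10⁻¹¹)
   = (2.644 kJ/mol)(2.527) = 6.68 kJ/mol
ΔG > 0, so the forward reaction is non-spontaneous (proceeds in reverse).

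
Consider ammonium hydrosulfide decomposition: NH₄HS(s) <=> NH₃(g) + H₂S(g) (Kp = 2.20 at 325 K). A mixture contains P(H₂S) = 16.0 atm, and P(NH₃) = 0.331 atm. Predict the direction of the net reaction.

in the reverse direction

(NH₄HS is a pure solid — omitted from Qp.)
Qp = P(NH₃)·P(H₂S) = (0.331)·(16.0) = 5.30
Qp = 5.30 > Kp = 2.20, so the reverse reaction proceeds.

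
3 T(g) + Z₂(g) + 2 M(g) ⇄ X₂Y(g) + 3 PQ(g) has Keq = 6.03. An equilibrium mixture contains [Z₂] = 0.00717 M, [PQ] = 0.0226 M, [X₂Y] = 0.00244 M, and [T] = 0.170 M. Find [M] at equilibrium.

At equilibrium, Keq = [X₂Y]·[PQ]³ / ([T]³·[Z₂]·[M]²) = 6.03.
(0.00244)·(0.0226)³ / ((0.170)³·(0.00717)·([M])²) = 6.03
[M]² = 1.33×10⁻⁴ ⇒ [M] = 0.0115 M

[M] = 0.0115 M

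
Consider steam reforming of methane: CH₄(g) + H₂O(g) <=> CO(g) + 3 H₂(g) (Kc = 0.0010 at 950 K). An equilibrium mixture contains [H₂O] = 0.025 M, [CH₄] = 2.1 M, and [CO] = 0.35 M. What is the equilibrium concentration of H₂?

At equilibrium, Kc = [CO]·[H₂]³ / ([CH₄]·[H₂O]) = 0.0010.
(0.35)·([H₂])³ / ((2.1)·(0.025)) = 0.0010
[H₂]³ = 1.50×10⁻⁴ ⇒ [H₂] = 0.053 M

[H₂] = 0.053 M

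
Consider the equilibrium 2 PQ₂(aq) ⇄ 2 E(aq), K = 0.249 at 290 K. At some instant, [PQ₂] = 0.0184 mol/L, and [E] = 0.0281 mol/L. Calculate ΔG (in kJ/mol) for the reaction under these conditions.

Q = [E]² / [PQ₂]² = (0.0281)² / (0.0184)² = 2.33
ΔG = RT ln(Q/K) = (8.314 J mol⁻¹ K⁻¹)(290 K) × ln(2.33/0.249)
   = (2.411 kJ/mol)(2.236) = 5.39 kJ/mol
ΔG > 0, so the forward reaction is non-spontaneous (proceeds in reverse).

ΔG = 5.39 kJ/mol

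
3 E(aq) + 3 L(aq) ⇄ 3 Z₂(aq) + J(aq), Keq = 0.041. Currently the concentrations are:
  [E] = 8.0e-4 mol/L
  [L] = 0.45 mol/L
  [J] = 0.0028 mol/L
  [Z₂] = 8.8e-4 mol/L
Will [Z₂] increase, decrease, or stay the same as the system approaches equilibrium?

Q = [Z₂]³·[J] / ([E]³·[L]³) = (8.8e-4)³·(0.0028) / ((8.0e-4)³·(0.45)³) = 0.041
Q = 0.041 = Keq; the system is at equilibrium.

stay the same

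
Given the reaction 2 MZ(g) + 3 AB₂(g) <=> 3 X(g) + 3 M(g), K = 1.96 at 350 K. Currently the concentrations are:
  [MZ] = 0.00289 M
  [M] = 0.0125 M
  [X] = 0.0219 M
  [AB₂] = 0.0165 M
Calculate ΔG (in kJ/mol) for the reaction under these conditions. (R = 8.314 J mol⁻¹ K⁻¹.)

Q = [X]³·[M]³ / ([MZ]²·[AB₂]³) = (0.0219)³·(0.0125)³ / ((0.00289)²·(0.0165)³) = 0.547
ΔG = RT ln(Q/K) = (8.314 J mol⁻¹ K⁻¹)(350 K) × ln(0.547/1.96)
   = (2.910 kJ/mol)(-1.276) = -3.71 kJ/mol
ΔG < 0, so the forward reaction is spontaneous (proceeds forward).

ΔG = -3.71 kJ/mol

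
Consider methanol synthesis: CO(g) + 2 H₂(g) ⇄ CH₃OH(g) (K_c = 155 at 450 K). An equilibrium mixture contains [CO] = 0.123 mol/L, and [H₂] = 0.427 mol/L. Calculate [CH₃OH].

[CH₃OH] = 3.48 mol/L

At equilibrium, K_c = [CH₃OH] / ([CO]·[H₂]²) = 155.
([CH₃OH]) / ((0.123)·(0.427)²) = 155
[CH₃OH] = 3.48 mol/L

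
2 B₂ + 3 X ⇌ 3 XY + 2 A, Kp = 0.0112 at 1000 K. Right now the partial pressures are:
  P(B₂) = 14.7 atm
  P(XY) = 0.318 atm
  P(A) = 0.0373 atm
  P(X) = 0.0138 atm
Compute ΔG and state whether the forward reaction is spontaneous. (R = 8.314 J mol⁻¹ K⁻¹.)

ΔG = 16.2 kJ/mol; the forward reaction is non-spontaneous

Qp = P(XY)³·P(A)² / (P(B₂)²·P(X)³) = (0.318)³·(0.0373)² / ((14.7)²·(0.0138)³) = 0.0788
ΔG = RT ln(Qp/Kp) = (8.314 J mol⁻¹ K⁻¹)(1000 K) × ln(0.0788/0.0112)
   = (8.314 kJ/mol)(1.951) = 16.2 kJ/mol
ΔG > 0, so the forward reaction is non-spontaneous (proceeds in reverse).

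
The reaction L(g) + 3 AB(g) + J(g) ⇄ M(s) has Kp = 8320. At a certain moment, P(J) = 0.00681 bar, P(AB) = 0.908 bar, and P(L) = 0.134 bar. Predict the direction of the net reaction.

(M is a pure solid — omitted from Qp.)
Qp = 1 / (P(L)·P(AB)³·P(J)) = 1 / ((0.134)·(0.908)³·(0.00681)) = 1460
Qp = 1460 < Kp = 8320, so the forward reaction proceeds.

forward (toward products)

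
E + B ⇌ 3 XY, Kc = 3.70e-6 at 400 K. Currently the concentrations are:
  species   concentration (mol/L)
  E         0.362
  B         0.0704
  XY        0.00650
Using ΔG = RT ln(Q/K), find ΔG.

ΔG = 3.56 kJ/mol

Qc = [XY]³ / ([E]·[B]) = (0.00650)³ / ((0.362)·(0.0704)) = 1.08e-5
ΔG = RT ln(Qc/Kc) = (8.314 J mol⁻¹ K⁻¹)(400 K) × ln(1.08e-5/3.70e-6)
   = (3.326 kJ/mol)(1.071) = 3.56 kJ/mol
ΔG > 0, so the forward reaction is non-spontaneous (proceeds in reverse).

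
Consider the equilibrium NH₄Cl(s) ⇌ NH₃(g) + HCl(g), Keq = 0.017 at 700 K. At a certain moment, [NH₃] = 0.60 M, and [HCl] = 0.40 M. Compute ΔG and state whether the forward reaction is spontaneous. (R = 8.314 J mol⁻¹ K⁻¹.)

(NH₄Cl is a pure solid — omitted from Q.)
Q = [NH₃]·[HCl] = (0.60)·(0.40) = 0.240
ΔG = RT ln(Q/Keq) = (8.314 J mol⁻¹ K⁻¹)(700 K) × ln(0.240/0.017)
   = (5.820 kJ/mol)(2.647) = 15.4 kJ/mol
ΔG > 0, so the forward reaction is non-spontaneous (proceeds in reverse).

ΔG = 15.4 kJ/mol; the forward reaction is non-spontaneous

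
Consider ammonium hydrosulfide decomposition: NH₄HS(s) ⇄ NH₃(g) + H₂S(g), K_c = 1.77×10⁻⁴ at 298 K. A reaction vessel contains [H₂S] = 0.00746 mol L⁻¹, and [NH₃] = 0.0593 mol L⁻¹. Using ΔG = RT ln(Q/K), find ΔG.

ΔG = 2.27 kJ/mol

(NH₄HS is a pure solid — omitted from Q_c.)
Q_c = [NH₃]·[H₂S] = (0.0593)·(0.00746) = 4.42×10⁻⁴
ΔG = RT ln(Q_c/K_c) = (8.314 J mol⁻¹ K⁻¹)(298 K) × ln(4.42×10⁻⁴/1.77×10⁻⁴)
   = (2.478 kJ/mol)(0.9152) = 2.27 kJ/mol
ΔG > 0, so the forward reaction is non-spontaneous (proceeds in reverse).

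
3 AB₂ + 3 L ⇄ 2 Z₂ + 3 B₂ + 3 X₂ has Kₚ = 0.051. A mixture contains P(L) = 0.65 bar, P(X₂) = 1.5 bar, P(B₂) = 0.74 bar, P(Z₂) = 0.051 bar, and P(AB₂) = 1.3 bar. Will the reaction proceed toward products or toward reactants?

to the right

Qₚ = P(Z₂)²·P(B₂)³·P(X₂)³ / (P(AB₂)³·P(L)³) = (0.051)²·(0.74)³·(1.5)³ / ((1.3)³·(0.65)³) = 0.0059
Qₚ = 0.0059 < Kₚ = 0.051, so the forward reaction proceeds.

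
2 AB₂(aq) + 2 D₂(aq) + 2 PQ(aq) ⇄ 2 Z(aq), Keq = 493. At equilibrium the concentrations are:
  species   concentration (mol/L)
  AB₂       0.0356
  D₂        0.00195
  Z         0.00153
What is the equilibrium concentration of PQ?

[PQ] = 0.993 mol/L

At equilibrium, Keq = [Z]² / ([AB₂]²·[D₂]²·[PQ]²) = 493.
(0.00153)² / ((0.0356)²·(0.00195)²·([PQ])²) = 493
[PQ]² = 0.985 ⇒ [PQ] = 0.993 mol/L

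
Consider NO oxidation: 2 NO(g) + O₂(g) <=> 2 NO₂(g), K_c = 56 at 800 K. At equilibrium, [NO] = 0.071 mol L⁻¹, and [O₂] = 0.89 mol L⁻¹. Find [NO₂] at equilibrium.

[NO₂] = 0.50 mol L⁻¹

At equilibrium, K_c = [NO₂]² / ([NO]²·[O₂]) = 56.
([NO₂])² / ((0.071)²·(0.89)) = 56
[NO₂]² = 0.251 ⇒ [NO₂] = 0.50 mol L⁻¹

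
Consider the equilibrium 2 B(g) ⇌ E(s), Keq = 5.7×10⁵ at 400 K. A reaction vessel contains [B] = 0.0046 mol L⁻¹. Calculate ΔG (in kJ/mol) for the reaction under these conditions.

ΔG = -8.28 kJ/mol

(E is a pure solid — omitted from Q.)
Q = 1 / [B]² = 1 / (0.0046)² = 47300
ΔG = RT ln(Q/Keq) = (8.314 J mol⁻¹ K⁻¹)(400 K) × ln(47300/5.7×10⁵)
   = (3.326 kJ/mol)(-2.489) = -8.28 kJ/mol
ΔG < 0, so the forward reaction is spontaneous (proceeds forward).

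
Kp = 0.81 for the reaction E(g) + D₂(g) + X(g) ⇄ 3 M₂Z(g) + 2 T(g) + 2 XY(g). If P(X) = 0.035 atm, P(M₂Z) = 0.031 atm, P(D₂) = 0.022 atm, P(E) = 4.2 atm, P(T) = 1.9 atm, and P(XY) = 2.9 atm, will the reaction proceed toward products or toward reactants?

Qp = P(M₂Z)³·P(T)²·P(XY)² / (P(E)·P(D₂)·P(X)) = (0.031)³·(1.9)²·(2.9)² / ((4.2)·(0.022)·(0.035)) = 0.28
Qp = 0.28 < Kp = 0.81, so the forward reaction proceeds.

in the forward direction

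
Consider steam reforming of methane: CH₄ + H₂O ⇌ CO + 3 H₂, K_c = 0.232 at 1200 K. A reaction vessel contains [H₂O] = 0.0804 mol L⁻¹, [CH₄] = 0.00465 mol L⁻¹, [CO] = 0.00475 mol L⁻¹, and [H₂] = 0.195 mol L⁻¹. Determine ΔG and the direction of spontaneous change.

Q_c = [CO]·[H₂]³ / ([CH₄]·[H₂O]) = (0.00475)·(0.195)³ / ((0.00465)·(0.0804)) = 0.0942
ΔG = RT ln(Q_c/K_c) = (8.314 J mol⁻¹ K⁻¹)(1200 K) × ln(0.0942/0.232)
   = (9.977 kJ/mol)(-0.9013) = -8.99 kJ/mol
ΔG < 0, so the forward reaction is spontaneous (proceeds forward).

ΔG = -8.99 kJ/mol; the forward reaction is spontaneous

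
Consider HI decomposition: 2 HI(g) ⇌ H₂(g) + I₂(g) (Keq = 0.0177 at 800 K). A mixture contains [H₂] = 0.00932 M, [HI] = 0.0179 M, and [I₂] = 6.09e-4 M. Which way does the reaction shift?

neither direction; the system is at equilibrium

Q = [H₂]·[I₂] / [HI]² = (0.00932)·(6.09e-4) / (0.0179)² = 0.0177
Q = 0.0177 = Keq, so the system is already at equilibrium.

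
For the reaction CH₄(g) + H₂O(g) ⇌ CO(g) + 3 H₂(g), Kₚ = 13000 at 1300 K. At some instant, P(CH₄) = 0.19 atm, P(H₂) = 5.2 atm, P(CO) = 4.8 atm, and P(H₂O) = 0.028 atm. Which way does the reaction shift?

in the reverse direction

Qₚ = P(CO)·P(H₂)³ / (P(CH₄)·P(H₂O)) = (4.8)·(5.2)³ / ((0.19)·(0.028)) = 1.3×10⁵
Qₚ = 1.3×10⁵ > Kₚ = 13000, so the reverse reaction proceeds.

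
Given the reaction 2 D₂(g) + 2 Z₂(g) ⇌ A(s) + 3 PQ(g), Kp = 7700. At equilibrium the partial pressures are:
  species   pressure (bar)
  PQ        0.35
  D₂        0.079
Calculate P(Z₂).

P(Z₂) = 0.030 bar

(A is a pure solid — omitted from Kp.)
At equilibrium, Kp = P(PQ)³ / (P(D₂)²·P(Z₂)²) = 7700.
(0.35)³ / ((0.079)²·(P(Z₂))²) = 7700
P(Z₂)² = 8.92×10⁻⁴ ⇒ P(Z₂) = 0.030 bar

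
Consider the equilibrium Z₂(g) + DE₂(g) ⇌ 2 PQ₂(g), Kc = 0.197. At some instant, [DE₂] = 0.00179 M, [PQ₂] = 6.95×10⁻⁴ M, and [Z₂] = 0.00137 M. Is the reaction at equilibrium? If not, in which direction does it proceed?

Qc = [PQ₂]² / ([Z₂]·[DE₂]) = (6.95×10⁻⁴)² / ((0.00137)·(0.00179)) = 0.197
Qc = 0.197 = Kc, so the system is already at equilibrium.

at equilibrium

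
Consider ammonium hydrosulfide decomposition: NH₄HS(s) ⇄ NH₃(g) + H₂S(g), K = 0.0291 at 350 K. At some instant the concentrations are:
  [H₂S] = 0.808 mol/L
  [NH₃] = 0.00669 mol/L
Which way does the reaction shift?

forward (toward products)

(NH₄HS is a pure solid — omitted from Q.)
Q = [NH₃]·[H₂S] = (0.00669)·(0.808) = 0.00541
Q = 0.00541 < K = 0.0291, so the forward reaction proceeds.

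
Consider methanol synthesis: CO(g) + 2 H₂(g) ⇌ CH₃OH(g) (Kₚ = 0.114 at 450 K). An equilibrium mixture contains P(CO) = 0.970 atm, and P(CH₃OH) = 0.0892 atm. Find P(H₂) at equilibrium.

P(H₂) = 0.898 atm

At equilibrium, Kₚ = P(CH₃OH) / (P(CO)·P(H₂)²) = 0.114.
(0.0892) / ((0.970)·(P(H₂))²) = 0.114
P(H₂)² = 0.807 ⇒ P(H₂) = 0.898 atm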